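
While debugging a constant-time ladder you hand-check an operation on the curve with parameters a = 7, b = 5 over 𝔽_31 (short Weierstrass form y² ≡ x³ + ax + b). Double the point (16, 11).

(30, 20)

tangent at (16, 11): λ = (3·16² + 7)/(2·11) ≡ 0/22. 22⁻¹ ≡ 24 (mod 31), so λ ≡ 0·24 ≡ 0.
  x = λ² - 16 - 16 = 0 - 32 ≡ 30; y = λ·(16 - 30) - 11 ≡ 20. → (30, 20)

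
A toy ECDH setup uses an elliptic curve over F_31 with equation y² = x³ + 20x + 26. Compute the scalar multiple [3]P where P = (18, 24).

(23, 6)

Repeated addition: build up to 3P.
2P: tangent at (18, 24): λ = (3·18² + 20)/(2·24) ≡ 0/17. 17⁻¹ ≡ 11 (mod 31), so λ ≡ 0·11 ≡ 0.
  x = λ² - 18 - 18 = 0 - 36 ≡ 26; y = λ·(18 - 26) - 24 ≡ 7. → (26, 7)
3P: (26, 7) + (18, 24). λ = (24 - 7)/(18 - 26) ≡ 17/23 mod 31. 23⁻¹ ≡ 27 (mod 31), so λ ≡ 25.
  x = λ² - 26 - 18 = 625 - 44 ≡ 23; y = λ·(26 - 23) - 7 ≡ 6. → (23, 6)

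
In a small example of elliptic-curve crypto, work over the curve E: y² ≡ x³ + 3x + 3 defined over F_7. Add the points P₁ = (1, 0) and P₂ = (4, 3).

(1, 0) + (4, 3). λ = (3 - 0)/(4 - 1) ≡ 3/3 mod 7. 3⁻¹ ≡ 5 (mod 7), so λ ≡ 1.
  x = λ² - 1 - 4 = 1 - 5 ≡ 3; y = λ·(1 - 3) - 0 ≡ 5. → (3, 5)

(3, 5)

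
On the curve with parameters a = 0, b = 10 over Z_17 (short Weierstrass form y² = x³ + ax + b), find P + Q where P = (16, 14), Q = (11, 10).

(9, 12)

(16, 14) + (11, 10). λ = (10 - 14)/(11 - 16) ≡ 13/12 mod 17. 12⁻¹ ≡ 10 (mod 17), so λ ≡ 11.
  x = λ² - 16 - 11 = 121 - 27 ≡ 9; y = λ·(16 - 9) - 14 ≡ 12. → (9, 12)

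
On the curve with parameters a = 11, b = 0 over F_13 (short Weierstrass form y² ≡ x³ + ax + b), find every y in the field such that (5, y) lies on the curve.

x³ + 11x + 0 = 180 ≡ 11 (mod 13).
11 is a non-residue mod 13; no y exists.

none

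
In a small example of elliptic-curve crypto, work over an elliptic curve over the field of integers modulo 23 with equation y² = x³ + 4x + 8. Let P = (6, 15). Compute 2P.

(14, 18)

tangent at (6, 15): λ = (3·6² + 4)/(2·15) ≡ 20/7. 7⁻¹ ≡ 10 (mod 23), so λ ≡ 20·10 ≡ 16.
  x = λ² - 6 - 6 = 256 - 12 ≡ 14; y = λ·(6 - 14) - 15 ≡ 18. → (14, 18)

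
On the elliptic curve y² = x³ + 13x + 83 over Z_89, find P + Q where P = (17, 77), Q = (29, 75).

(17, 77) + (29, 75). λ = (75 - 77)/(29 - 17) ≡ 87/12 mod 89. 12⁻¹ ≡ 52 (mod 89), so λ ≡ 74.
  x = λ² - 17 - 29 = 5476 - 46 ≡ 1; y = λ·(17 - 1) - 77 ≡ 39. → (1, 39)

(1, 39)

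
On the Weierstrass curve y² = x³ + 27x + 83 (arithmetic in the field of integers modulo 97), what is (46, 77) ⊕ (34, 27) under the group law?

(46, 77) + (34, 27). λ = (27 - 77)/(34 - 46) ≡ 47/85 mod 97. 85⁻¹ ≡ 8 (mod 97), so λ ≡ 85.
  x = λ² - 46 - 34 = 7225 - 80 ≡ 64; y = λ·(46 - 64) - 77 ≡ 42. → (64, 42)

(64, 42)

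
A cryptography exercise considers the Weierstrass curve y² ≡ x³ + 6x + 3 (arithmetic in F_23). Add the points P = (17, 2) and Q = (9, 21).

(3, 5)

(17, 2) + (9, 21). λ = (21 - 2)/(9 - 17) ≡ 19/15 mod 23. 15⁻¹ ≡ 20 (mod 23) since 15·20 = 300 ≡ 1, so λ ≡ 12.
  x = λ² - 17 - 9 = 144 - 26 ≡ 3; y = λ·(17 - 3) - 2 ≡ 5. → (3, 5)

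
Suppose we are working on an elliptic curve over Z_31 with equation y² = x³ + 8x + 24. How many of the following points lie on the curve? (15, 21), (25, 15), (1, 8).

2

(15, 21): 21² ≡ 7, rhs ≡ 16 → off.
(25, 15): 15² ≡ 8, rhs ≡ 8 → on.
(1, 8): 8² ≡ 2, rhs ≡ 2 → on.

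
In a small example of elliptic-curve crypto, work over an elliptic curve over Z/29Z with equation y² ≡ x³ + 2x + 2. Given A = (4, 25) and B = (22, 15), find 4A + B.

(28, 17)

First 4A:
Double-and-add on 4 = (100)₂. Start with A = (4, 25) for the leading 1-bit.
double: tangent at (4, 25): λ = (3·4² + 2)/(2·25) ≡ 21/21. 21⁻¹ ≡ 18 (mod 29) since 21·18 = 378 ≡ 1, so λ ≡ 21·18 ≡ 1.
  x = λ² - 4 - 4 = 1 - 8 ≡ 22; y = λ·(4 - 22) - 25 ≡ 15. → (22, 15)
double: tangent at (22, 15): λ = (3·22² + 2)/(2·15) ≡ 4/1. 1⁻¹ ≡ 1 (mod 29) since 1·1 = 1 ≡ 1, so λ ≡ 4·1 ≡ 4.
  x = λ² - 22 - 22 = 16 - 44 ≡ 1; y = λ·(22 - 1) - 15 ≡ 11. → (1, 11)
4A = (1, 11).
Finally 4A + B:
(1, 11) + (22, 15). λ = (15 - 11)/(22 - 1) ≡ 4/21 mod 29. 21⁻¹ ≡ 18 (mod 29) since 21·18 = 378 ≡ 1, so λ ≡ 14.
  x = λ² - 1 - 22 = 196 - 23 ≡ 28; y = λ·(1 - 28) - 11 ≡ 17. → (28, 17)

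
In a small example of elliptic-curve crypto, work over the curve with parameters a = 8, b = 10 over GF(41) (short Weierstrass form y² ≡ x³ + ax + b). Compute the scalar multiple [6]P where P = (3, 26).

(36, 3)

Double-and-add on 6 = (110)₂. Start with P = (3, 26) for the leading 1-bit.
double: tangent at (3, 26): λ = (3·3² + 8)/(2·26) ≡ 35/11. 11⁻¹ ≡ 15 (mod 41), so λ ≡ 35·15 ≡ 33.
  x = λ² - 3 - 3 = 1089 - 6 ≡ 17; y = λ·(3 - 17) - 26 ≡ 4. → (17, 4)
add P: (17, 4) + (3, 26). λ = (26 - 4)/(3 - 17) ≡ 22/27 mod 41. 27⁻¹ ≡ 38 (mod 41), so λ ≡ 16.
  x = λ² - 17 - 3 = 256 - 20 ≡ 31; y = λ·(17 - 31) - 4 ≡ 18. → (31, 18)
double: tangent at (31, 18): λ = (3·31² + 8)/(2·18) ≡ 21/36. 36⁻¹ ≡ 8 (mod 41) since 36·8 = 288 ≡ 1, so λ ≡ 21·8 ≡ 4.
  x = λ² - 31 - 31 = 16 - 62 ≡ 36; y = λ·(31 - 36) - 18 ≡ 3. → (36, 3)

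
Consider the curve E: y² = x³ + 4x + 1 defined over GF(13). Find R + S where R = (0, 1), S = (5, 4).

(0, 1) + (5, 4). λ = (4 - 1)/(5 - 0) ≡ 3/5 mod 13. 5⁻¹ ≡ 8 (mod 13) since 5·8 = 40 ≡ 1, so λ ≡ 11.
  x = λ² - 0 - 5 = 121 - 5 ≡ 12; y = λ·(0 - 12) - 1 ≡ 10. → (12, 10)

(12, 10)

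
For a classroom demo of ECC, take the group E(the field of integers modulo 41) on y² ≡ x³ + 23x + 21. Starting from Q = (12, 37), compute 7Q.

Double-and-add on 7 = (111)₂. Start with Q = (12, 37) for the leading 1-bit.
double: tangent at (12, 37): λ = (3·12² + 23)/(2·37) ≡ 4/33. 33⁻¹ ≡ 5 (mod 41), so λ ≡ 4·5 ≡ 20.
  x = λ² - 12 - 12 = 400 - 24 ≡ 7; y = λ·(12 - 7) - 37 ≡ 22. → (7, 22)
add Q: (7, 22) + (12, 37). λ = (37 - 22)/(12 - 7) ≡ 15/5 mod 41. 5⁻¹ ≡ 33 (mod 41) since 5·33 = 165 ≡ 1, so λ ≡ 3.
  x = λ² - 7 - 12 = 9 - 19 ≡ 31; y = λ·(7 - 31) - 22 ≡ 29. → (31, 29)
double: tangent at (31, 29): λ = (3·31² + 23)/(2·29) ≡ 36/17. 17⁻¹ ≡ 29 (mod 41), so λ ≡ 36·29 ≡ 19.
  x = λ² - 31 - 31 = 361 - 62 ≡ 12; y = λ·(31 - 12) - 29 ≡ 4. → (12, 4)
add Q: (12, 4) + (12, 37): same x and y₁ ≡ -y₂, so the sum is the point at infinity.

O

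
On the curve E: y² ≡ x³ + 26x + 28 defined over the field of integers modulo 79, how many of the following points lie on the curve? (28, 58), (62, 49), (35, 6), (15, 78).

1

(28, 58): 58² ≡ 46, rhs ≡ 35 → off.
(62, 49): 49² ≡ 31, rhs ≡ 45 → off.
(35, 6): 6² ≡ 36, rhs ≡ 47 → off.
(15, 78): 78² ≡ 1, rhs ≡ 1 → on.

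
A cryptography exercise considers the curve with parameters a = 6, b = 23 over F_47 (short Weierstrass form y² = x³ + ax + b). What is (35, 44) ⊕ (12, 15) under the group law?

(27, 9)

(35, 44) + (12, 15). λ = (15 - 44)/(12 - 35) ≡ 18/24 mod 47. 24⁻¹ ≡ 2 (mod 47) since 24·2 = 48 ≡ 1, so λ ≡ 36.
  x = λ² - 35 - 12 = 1296 - 47 ≡ 27; y = λ·(35 - 27) - 44 ≡ 9. → (27, 9)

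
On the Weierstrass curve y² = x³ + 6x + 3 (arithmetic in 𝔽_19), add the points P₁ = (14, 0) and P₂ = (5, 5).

(5, 14)

(14, 0) + (5, 5). λ = (5 - 0)/(5 - 14) ≡ 5/10 mod 19. 10⁻¹ ≡ 2 (mod 19), so λ ≡ 10.
  x = λ² - 14 - 5 = 100 - 19 ≡ 5; y = λ·(14 - 5) - 0 ≡ 14. → (5, 14)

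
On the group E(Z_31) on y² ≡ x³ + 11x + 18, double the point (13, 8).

(19, 7)

tangent at (13, 8): λ = (3·13² + 11)/(2·8) ≡ 22/16. 16⁻¹ ≡ 2 (mod 31) since 16·2 = 32 ≡ 1, so λ ≡ 22·2 ≡ 13.
  x = λ² - 13 - 13 = 169 - 26 ≡ 19; y = λ·(13 - 19) - 8 ≡ 7. → (19, 7)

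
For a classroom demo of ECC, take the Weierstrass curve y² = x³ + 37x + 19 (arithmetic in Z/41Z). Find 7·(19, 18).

(10, 35)

Write G = (19, 18).
Repeated addition: build up to 7G.
2G: tangent at (19, 18): λ = (3·19² + 37)/(2·18) ≡ 13/36. 36⁻¹ ≡ 8 (mod 41), so λ ≡ 13·8 ≡ 22.
  x = λ² - 19 - 19 = 484 - 38 ≡ 36; y = λ·(19 - 36) - 18 ≡ 18. → (36, 18)
3G: (36, 18) + (19, 18). λ = (18 - 18)/(19 - 36) ≡ 0/24 mod 41. 24⁻¹ ≡ 12 (mod 41) since 24·12 = 288 ≡ 1, so λ ≡ 0.
  x = λ² - 36 - 19 = 0 - 55 ≡ 27; y = λ·(36 - 27) - 18 ≡ 23. → (27, 23)
4G: (27, 23) + (19, 18). λ = (18 - 23)/(19 - 27) ≡ 36/33 mod 41. 33⁻¹ ≡ 5 (mod 41), so λ ≡ 16.
  x = λ² - 27 - 19 = 256 - 46 ≡ 5; y = λ·(27 - 5) - 23 ≡ 1. → (5, 1)
5G: (5, 1) + (19, 18). λ = (18 - 1)/(19 - 5) ≡ 17/14 mod 41. 14⁻¹ ≡ 3 (mod 41), so λ ≡ 10.
  x = λ² - 5 - 19 = 100 - 24 ≡ 35; y = λ·(5 - 35) - 1 ≡ 27. → (35, 27)
6G: (35, 27) + (19, 18). λ = (18 - 27)/(19 - 35) ≡ 32/25 mod 41. 25⁻¹ ≡ 23 (mod 41), so λ ≡ 39.
  x = λ² - 35 - 19 = 1521 - 54 ≡ 32; y = λ·(35 - 32) - 27 ≡ 8. → (32, 8)
7G: (32, 8) + (19, 18). λ = (18 - 8)/(19 - 32) ≡ 10/28 mod 41. 28⁻¹ ≡ 22 (mod 41) since 28·22 = 616 ≡ 1, so λ ≡ 15.
  x = λ² - 32 - 19 = 225 - 51 ≡ 10; y = λ·(32 - 10) - 8 ≡ 35. → (10, 35)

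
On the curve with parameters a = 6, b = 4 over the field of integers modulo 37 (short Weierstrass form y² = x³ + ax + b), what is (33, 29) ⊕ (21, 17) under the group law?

(21, 20)

(33, 29) + (21, 17). λ = (17 - 29)/(21 - 33) ≡ 25/25 mod 37. 25⁻¹ ≡ 3 (mod 37), so λ ≡ 1.
  x = λ² - 33 - 21 = 1 - 54 ≡ 21; y = λ·(33 - 21) - 29 ≡ 20. → (21, 20)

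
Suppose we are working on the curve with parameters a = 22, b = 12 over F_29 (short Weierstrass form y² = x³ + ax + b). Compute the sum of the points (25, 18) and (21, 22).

(13, 28)

(25, 18) + (21, 22). λ = (22 - 18)/(21 - 25) ≡ 4/25 mod 29. 25⁻¹ ≡ 7 (mod 29), so λ ≡ 28.
  x = λ² - 25 - 21 = 784 - 46 ≡ 13; y = λ·(25 - 13) - 18 ≡ 28. → (13, 28)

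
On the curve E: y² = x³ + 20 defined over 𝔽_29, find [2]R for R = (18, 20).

tangent at (18, 20): λ = (3·18² + 0)/(2·20) ≡ 15/11. 11⁻¹ ≡ 8 (mod 29) since 11·8 = 88 ≡ 1, so λ ≡ 15·8 ≡ 4.
  x = λ² - 18 - 18 = 16 - 36 ≡ 9; y = λ·(18 - 9) - 20 ≡ 16. → (9, 16)

(9, 16)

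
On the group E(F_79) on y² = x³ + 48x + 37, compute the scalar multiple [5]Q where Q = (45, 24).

Repeated addition: build up to 5Q.
2Q: tangent at (45, 24): λ = (3·45² + 48)/(2·24) ≡ 40/48. 48⁻¹ ≡ 28 (mod 79), so λ ≡ 40·28 ≡ 14.
  x = λ² - 45 - 45 = 196 - 90 ≡ 27; y = λ·(45 - 27) - 24 ≡ 70. → (27, 70)
3Q: (27, 70) + (45, 24). λ = (24 - 70)/(45 - 27) ≡ 33/18 mod 79. 18⁻¹ ≡ 22 (mod 79), so λ ≡ 15.
  x = λ² - 27 - 45 = 225 - 72 ≡ 74; y = λ·(27 - 74) - 70 ≡ 15. → (74, 15)
4Q: (74, 15) + (45, 24). λ = (24 - 15)/(45 - 74) ≡ 9/50 mod 79. 50⁻¹ ≡ 49 (mod 79) since 50·49 = 2450 ≡ 1, so λ ≡ 46.
  x = λ² - 74 - 45 = 2116 - 119 ≡ 22; y = λ·(74 - 22) - 15 ≡ 7. → (22, 7)
5Q: (22, 7) + (45, 24). λ = (24 - 7)/(45 - 22) ≡ 17/23 mod 79. 23⁻¹ ≡ 55 (mod 79), so λ ≡ 66.
  x = λ² - 22 - 45 = 4356 - 67 ≡ 23; y = λ·(22 - 23) - 7 ≡ 6. → (23, 6)

(23, 6)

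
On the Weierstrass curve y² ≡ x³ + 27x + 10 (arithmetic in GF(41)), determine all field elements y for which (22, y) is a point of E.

x³ + 27x + 10 = 11252 ≡ 18 (mod 41).
Square roots of 18 mod 41: 10 and 31 (since 10² = 100 ≡ 18).

10, 31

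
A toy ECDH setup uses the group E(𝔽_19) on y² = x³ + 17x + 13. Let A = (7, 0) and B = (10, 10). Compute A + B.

(11, 12)

(7, 0) + (10, 10). λ = (10 - 0)/(10 - 7) ≡ 10/3 mod 19. 3⁻¹ ≡ 13 (mod 19), so λ ≡ 16.
  x = λ² - 7 - 10 = 256 - 17 ≡ 11; y = λ·(7 - 11) - 0 ≡ 12. → (11, 12)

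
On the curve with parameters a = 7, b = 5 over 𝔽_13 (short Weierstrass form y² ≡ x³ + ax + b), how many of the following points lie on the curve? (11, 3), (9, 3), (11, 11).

1

(11, 3): 3² ≡ 9, rhs ≡ 9 → on.
(9, 3): 3² ≡ 9, rhs ≡ 4 → off.
(11, 11): 11² ≡ 4, rhs ≡ 9 → off.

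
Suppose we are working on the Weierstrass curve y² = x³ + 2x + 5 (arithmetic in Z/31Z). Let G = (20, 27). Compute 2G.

(0, 6)

tangent at (20, 27): λ = (3·20² + 2)/(2·27) ≡ 24/23. 23⁻¹ ≡ 27 (mod 31), so λ ≡ 24·27 ≡ 28.
  x = λ² - 20 - 20 = 784 - 40 ≡ 0; y = λ·(20 - 0) - 27 ≡ 6. → (0, 6)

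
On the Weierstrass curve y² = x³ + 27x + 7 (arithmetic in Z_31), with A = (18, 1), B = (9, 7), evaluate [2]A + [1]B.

First 2A:
Repeated addition: build up to 2A.
2A: tangent at (18, 1): λ = (3·18² + 27)/(2·1) ≡ 7/2. 2⁻¹ ≡ 16 (mod 31), so λ ≡ 7·16 ≡ 19.
  x = λ² - 18 - 18 = 361 - 36 ≡ 15; y = λ·(18 - 15) - 1 ≡ 25. → (15, 25)
2A = (15, 25).
Finally 2A + B:
(15, 25) + (9, 7). λ = (7 - 25)/(9 - 15) ≡ 13/25 mod 31. 25⁻¹ ≡ 5 (mod 31) since 25·5 = 125 ≡ 1, so λ ≡ 3.
  x = λ² - 15 - 9 = 9 - 24 ≡ 16; y = λ·(15 - 16) - 25 ≡ 3. → (16, 3)

(16, 3)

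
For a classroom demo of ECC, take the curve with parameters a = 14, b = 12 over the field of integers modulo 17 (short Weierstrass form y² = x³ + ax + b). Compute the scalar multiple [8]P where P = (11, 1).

(10, 9)

Double-and-add on 8 = (1000)₂. Start with P = (11, 1) for the leading 1-bit.
double: tangent at (11, 1): λ = (3·11² + 14)/(2·1) ≡ 3/2. 2⁻¹ ≡ 9 (mod 17) since 2·9 = 18 ≡ 1, so λ ≡ 3·9 ≡ 10.
  x = λ² - 11 - 11 = 100 - 22 ≡ 10; y = λ·(11 - 10) - 1 ≡ 9. → (10, 9)
double: tangent at (10, 9): λ = (3·10² + 14)/(2·9) ≡ 8/1. 1⁻¹ ≡ 1 (mod 17) since 1·1 = 1 ≡ 1, so λ ≡ 8·1 ≡ 8.
  x = λ² - 10 - 10 = 64 - 20 ≡ 10; y = λ·(10 - 10) - 9 ≡ 8. → (10, 8)
double: tangent at (10, 8): λ = (3·10² + 14)/(2·8) ≡ 8/16. 16⁻¹ ≡ 16 (mod 17) since 16·16 = 256 ≡ 1, so λ ≡ 8·16 ≡ 9.
  x = λ² - 10 - 10 = 81 - 20 ≡ 10; y = λ·(10 - 10) - 8 ≡ 9. → (10, 9)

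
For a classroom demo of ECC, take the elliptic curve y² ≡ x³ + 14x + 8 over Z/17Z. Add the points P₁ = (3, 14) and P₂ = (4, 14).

(3, 14) + (4, 14). λ = (14 - 14)/(4 - 3) ≡ 0/1 mod 17. 1⁻¹ ≡ 1 (mod 17) since 1·1 = 1 ≡ 1, so λ ≡ 0.
  x = λ² - 3 - 4 = 0 - 7 ≡ 10; y = λ·(3 - 10) - 14 ≡ 3. → (10, 3)

(10, 3)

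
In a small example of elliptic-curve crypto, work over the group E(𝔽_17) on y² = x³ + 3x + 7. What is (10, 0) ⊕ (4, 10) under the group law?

(2, 15)

(10, 0) + (4, 10). λ = (10 - 0)/(4 - 10) ≡ 10/11 mod 17. 11⁻¹ ≡ 14 (mod 17) since 11·14 = 154 ≡ 1, so λ ≡ 4.
  x = λ² - 10 - 4 = 16 - 14 ≡ 2; y = λ·(10 - 2) - 0 ≡ 15. → (2, 15)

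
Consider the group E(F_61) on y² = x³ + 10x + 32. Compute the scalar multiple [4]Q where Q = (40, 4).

(46, 17)

Double-and-add on 4 = (100)₂. Start with Q = (40, 4) for the leading 1-bit.
double: tangent at (40, 4): λ = (3·40² + 10)/(2·4) ≡ 52/8. 8⁻¹ ≡ 23 (mod 61) since 8·23 = 184 ≡ 1, so λ ≡ 52·23 ≡ 37.
  x = λ² - 40 - 40 = 1369 - 80 ≡ 8; y = λ·(40 - 8) - 4 ≡ 21. → (8, 21)
double: tangent at (8, 21): λ = (3·8² + 10)/(2·21) ≡ 19/42. 42⁻¹ ≡ 16 (mod 61), so λ ≡ 19·16 ≡ 60.
  x = λ² - 8 - 8 = 3600 - 16 ≡ 46; y = λ·(8 - 46) - 21 ≡ 17. → (46, 17)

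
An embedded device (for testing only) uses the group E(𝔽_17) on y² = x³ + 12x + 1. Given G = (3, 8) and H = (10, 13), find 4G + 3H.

First 4G:
Double-and-add on 4 = (100)₂. Start with G = (3, 8) for the leading 1-bit.
double: tangent at (3, 8): λ = (3·3² + 12)/(2·8) ≡ 5/16. 16⁻¹ ≡ 16 (mod 17) since 16·16 = 256 ≡ 1, so λ ≡ 5·16 ≡ 12.
  x = λ² - 3 - 3 = 144 - 6 ≡ 2; y = λ·(3 - 2) - 8 ≡ 4. → (2, 4)
double: tangent at (2, 4): λ = (3·2² + 12)/(2·4) ≡ 7/8. 8⁻¹ ≡ 15 (mod 17), so λ ≡ 7·15 ≡ 3.
  x = λ² - 2 - 2 = 9 - 4 ≡ 5; y = λ·(2 - 5) - 4 ≡ 4. → (5, 4)
4G = (5, 4).
Next 3H:
Repeated addition: build up to 3H.
2H: tangent at (10, 13): λ = (3·10² + 12)/(2·13) ≡ 6/9. 9⁻¹ ≡ 2 (mod 17), so λ ≡ 6·2 ≡ 12.
  x = λ² - 10 - 10 = 144 - 20 ≡ 5; y = λ·(10 - 5) - 13 ≡ 13. → (5, 13)
3H: (5, 13) + (10, 13). λ = (13 - 13)/(10 - 5) ≡ 0/5 mod 17. 5⁻¹ ≡ 7 (mod 17) since 5·7 = 35 ≡ 1, so λ ≡ 0.
  x = λ² - 5 - 10 = 0 - 15 ≡ 2; y = λ·(5 - 2) - 13 ≡ 4. → (2, 4)
3H = (2, 4).
Finally 4G + 3H:
(5, 4) + (2, 4). λ = (4 - 4)/(2 - 5) ≡ 0/14 mod 17. 14⁻¹ ≡ 11 (mod 17), so λ ≡ 0.
  x = λ² - 5 - 2 = 0 - 7 ≡ 10; y = λ·(5 - 10) - 4 ≡ 13. → (10, 13)

(10, 13)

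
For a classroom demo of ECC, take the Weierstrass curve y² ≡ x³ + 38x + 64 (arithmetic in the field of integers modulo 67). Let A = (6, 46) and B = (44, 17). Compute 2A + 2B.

(47, 9)

First 2A:
Repeated addition: build up to 2A.
2A: tangent at (6, 46): λ = (3·6² + 38)/(2·46) ≡ 12/25. 25⁻¹ ≡ 59 (mod 67), so λ ≡ 12·59 ≡ 38.
  x = λ² - 6 - 6 = 1444 - 12 ≡ 25; y = λ·(6 - 25) - 46 ≡ 36. → (25, 36)
2A = (25, 36).
Next 2B:
Repeated addition: build up to 2B.
2B: tangent at (44, 17): λ = (3·44² + 38)/(2·17) ≡ 17/34. 34⁻¹ ≡ 2 (mod 67), so λ ≡ 17·2 ≡ 34.
  x = λ² - 44 - 44 = 1156 - 88 ≡ 63; y = λ·(44 - 63) - 17 ≡ 7. → (63, 7)
2B = (63, 7).
Finally 2A + 2B:
(25, 36) + (63, 7). λ = (7 - 36)/(63 - 25) ≡ 38/38 mod 67. 38⁻¹ ≡ 30 (mod 67) since 38·30 = 1140 ≡ 1, so λ ≡ 1.
  x = λ² - 25 - 63 = 1 - 88 ≡ 47; y = λ·(25 - 47) - 36 ≡ 9. → (47, 9)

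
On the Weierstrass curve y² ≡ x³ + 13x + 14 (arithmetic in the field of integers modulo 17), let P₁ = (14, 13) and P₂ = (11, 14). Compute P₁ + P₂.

(14, 13) + (11, 14). λ = (14 - 13)/(11 - 14) ≡ 1/14 mod 17. 14⁻¹ ≡ 11 (mod 17), so λ ≡ 11.
  x = λ² - 14 - 11 = 121 - 25 ≡ 11; y = λ·(14 - 11) - 13 ≡ 3. → (11, 3)

(11, 3)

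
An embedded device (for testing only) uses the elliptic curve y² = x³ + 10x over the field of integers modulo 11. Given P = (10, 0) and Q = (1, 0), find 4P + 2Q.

O

First 4P:
Double-and-add on 4 = (100)₂. Start with P = (10, 0) for the leading 1-bit.
double: (10, 0) + (10, 0): same x and y₁ ≡ -y₂, so the sum is the point at infinity.
double: the point at infinity + the point at infinity = the point at infinity (identity).
4P = the point at infinity.
Next 2Q:
Repeated addition: build up to 2Q.
2Q: (1, 0) + (1, 0): same x and y₁ ≡ -y₂, so the sum is the point at infinity.
2Q = the point at infinity.
Finally 4P + 2Q:
the point at infinity + the point at infinity = the point at infinity (identity).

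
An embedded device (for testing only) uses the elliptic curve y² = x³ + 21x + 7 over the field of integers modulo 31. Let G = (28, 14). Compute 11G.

Double-and-add on 11 = (1011)₂. Start with G = (28, 14) for the leading 1-bit.
double: tangent at (28, 14): λ = (3·28² + 21)/(2·14) ≡ 17/28. 28⁻¹ ≡ 10 (mod 31) since 28·10 = 280 ≡ 1, so λ ≡ 17·10 ≡ 15.
  x = λ² - 28 - 28 = 225 - 56 ≡ 14; y = λ·(28 - 14) - 14 ≡ 10. → (14, 10)
double: tangent at (14, 10): λ = (3·14² + 21)/(2·10) ≡ 20/20. 20⁻¹ ≡ 14 (mod 31), so λ ≡ 20·14 ≡ 1.
  x = λ² - 14 - 14 = 1 - 28 ≡ 4; y = λ·(14 - 4) - 10 ≡ 0. → (4, 0)
add G: (4, 0) + (28, 14). λ = (14 - 0)/(28 - 4) ≡ 14/24 mod 31. 24⁻¹ ≡ 22 (mod 31), so λ ≡ 29.
  x = λ² - 4 - 28 = 841 - 32 ≡ 3; y = λ·(4 - 3) - 0 ≡ 29. → (3, 29)
double: tangent at (3, 29): λ = (3·3² + 21)/(2·29) ≡ 17/27. 27⁻¹ ≡ 23 (mod 31) since 27·23 = 621 ≡ 1, so λ ≡ 17·23 ≡ 19.
  x = λ² - 3 - 3 = 361 - 6 ≡ 14; y = λ·(3 - 14) - 29 ≡ 10. → (14, 10)
add G: (14, 10) + (28, 14). λ = (14 - 10)/(28 - 14) ≡ 4/14 mod 31. 14⁻¹ ≡ 20 (mod 31), so λ ≡ 18.
  x = λ² - 14 - 28 = 324 - 42 ≡ 3; y = λ·(14 - 3) - 10 ≡ 2. → (3, 2)

(3, 2)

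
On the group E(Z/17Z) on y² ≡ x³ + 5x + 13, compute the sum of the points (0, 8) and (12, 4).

(0, 8) + (12, 4). λ = (4 - 8)/(12 - 0) ≡ 13/12 mod 17. 12⁻¹ ≡ 10 (mod 17), so λ ≡ 11.
  x = λ² - 0 - 12 = 121 - 12 ≡ 7; y = λ·(0 - 7) - 8 ≡ 0. → (7, 0)

(7, 0)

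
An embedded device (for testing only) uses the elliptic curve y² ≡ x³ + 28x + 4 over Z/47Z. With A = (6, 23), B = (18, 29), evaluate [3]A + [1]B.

(3, 31)

First 3A:
Repeated addition: build up to 3A.
2A: tangent at (6, 23): λ = (3·6² + 28)/(2·23) ≡ 42/46. 46⁻¹ ≡ 46 (mod 47), so λ ≡ 42·46 ≡ 5.
  x = λ² - 6 - 6 = 25 - 12 ≡ 13; y = λ·(6 - 13) - 23 ≡ 36. → (13, 36)
3A: (13, 36) + (6, 23). λ = (23 - 36)/(6 - 13) ≡ 34/40 mod 47. 40⁻¹ ≡ 20 (mod 47) since 40·20 = 800 ≡ 1, so λ ≡ 22.
  x = λ² - 13 - 6 = 484 - 19 ≡ 42; y = λ·(13 - 42) - 36 ≡ 31. → (42, 31)
3A = (42, 31).
Finally 3A + B:
(42, 31) + (18, 29). λ = (29 - 31)/(18 - 42) ≡ 45/23 mod 47. 23⁻¹ ≡ 45 (mod 47) since 23·45 = 1035 ≡ 1, so λ ≡ 4.
  x = λ² - 42 - 18 = 16 - 60 ≡ 3; y = λ·(42 - 3) - 31 ≡ 31. → (3, 31)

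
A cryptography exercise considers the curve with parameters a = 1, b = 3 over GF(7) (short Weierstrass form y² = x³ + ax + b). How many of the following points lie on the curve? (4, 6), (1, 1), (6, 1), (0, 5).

(4, 6): 6² ≡ 1, rhs ≡ 1 → on.
(1, 1): 1² ≡ 1, rhs ≡ 5 → off.
(6, 1): 1² ≡ 1, rhs ≡ 1 → on.
(0, 5): 5² ≡ 4, rhs ≡ 3 → off.

2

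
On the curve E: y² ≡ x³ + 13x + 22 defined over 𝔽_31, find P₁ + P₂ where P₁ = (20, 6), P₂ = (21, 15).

(9, 0)

(20, 6) + (21, 15). λ = (15 - 6)/(21 - 20) ≡ 9/1 mod 31. 1⁻¹ ≡ 1 (mod 31) since 1·1 = 1 ≡ 1, so λ ≡ 9.
  x = λ² - 20 - 21 = 81 - 41 ≡ 9; y = λ·(20 - 9) - 6 ≡ 0. → (9, 0)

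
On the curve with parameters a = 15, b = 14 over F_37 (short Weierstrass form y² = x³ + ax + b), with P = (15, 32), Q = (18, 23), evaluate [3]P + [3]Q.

(18, 23)

First 3P:
Repeated addition: build up to 3P.
2P: tangent at (15, 32): λ = (3·15² + 15)/(2·32) ≡ 24/27. 27⁻¹ ≡ 11 (mod 37) since 27·11 = 297 ≡ 1, so λ ≡ 24·11 ≡ 5.
  x = λ² - 15 - 15 = 25 - 30 ≡ 32; y = λ·(15 - 32) - 32 ≡ 31. → (32, 31)
3P: (32, 31) + (15, 32). λ = (32 - 31)/(15 - 32) ≡ 1/20 mod 37. 20⁻¹ ≡ 13 (mod 37), so λ ≡ 13.
  x = λ² - 32 - 15 = 169 - 47 ≡ 11; y = λ·(32 - 11) - 31 ≡ 20. → (11, 20)
3P = (11, 20).
Next 3Q:
Repeated addition: build up to 3Q.
2Q: tangent at (18, 23): λ = (3·18² + 15)/(2·23) ≡ 25/9. 9⁻¹ ≡ 33 (mod 37), so λ ≡ 25·33 ≡ 11.
  x = λ² - 18 - 18 = 121 - 36 ≡ 11; y = λ·(18 - 11) - 23 ≡ 17. → (11, 17)
3Q: (11, 17) + (18, 23). λ = (23 - 17)/(18 - 11) ≡ 6/7 mod 37. 7⁻¹ ≡ 16 (mod 37) since 7·16 = 112 ≡ 1, so λ ≡ 22.
  x = λ² - 11 - 18 = 484 - 29 ≡ 11; y = λ·(11 - 11) - 17 ≡ 20. → (11, 20)
3Q = (11, 20).
Finally 3P + 3Q:
tangent at (11, 20): λ = (3·11² + 15)/(2·20) ≡ 8/3. 3⁻¹ ≡ 25 (mod 37), so λ ≡ 8·25 ≡ 15.
  x = λ² - 11 - 11 = 225 - 22 ≡ 18; y = λ·(11 - 18) - 20 ≡ 23. → (18, 23)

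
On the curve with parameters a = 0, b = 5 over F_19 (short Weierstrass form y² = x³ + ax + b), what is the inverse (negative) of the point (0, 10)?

(0, 9)

-(0, 10) = (0, -10 mod 19) = (0, 9).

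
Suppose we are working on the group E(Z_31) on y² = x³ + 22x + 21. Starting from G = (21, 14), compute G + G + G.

(9, 24)

Repeated addition: build up to 3G.
2G: tangent at (21, 14): λ = (3·21² + 22)/(2·14) ≡ 12/28. 28⁻¹ ≡ 10 (mod 31), so λ ≡ 12·10 ≡ 27.
  x = λ² - 21 - 21 = 729 - 42 ≡ 5; y = λ·(21 - 5) - 14 ≡ 15. → (5, 15)
3G: (5, 15) + (21, 14). λ = (14 - 15)/(21 - 5) ≡ 30/16 mod 31. 16⁻¹ ≡ 2 (mod 31), so λ ≡ 29.
  x = λ² - 5 - 21 = 841 - 26 ≡ 9; y = λ·(5 - 9) - 15 ≡ 24. → (9, 24)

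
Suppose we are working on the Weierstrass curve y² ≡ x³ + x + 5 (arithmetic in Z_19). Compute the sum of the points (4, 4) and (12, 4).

(3, 15)

(4, 4) + (12, 4). λ = (4 - 4)/(12 - 4) ≡ 0/8 mod 19. 8⁻¹ ≡ 12 (mod 19) since 8·12 = 96 ≡ 1, so λ ≡ 0.
  x = λ² - 4 - 12 = 0 - 16 ≡ 3; y = λ·(4 - 3) - 4 ≡ 15. → (3, 15)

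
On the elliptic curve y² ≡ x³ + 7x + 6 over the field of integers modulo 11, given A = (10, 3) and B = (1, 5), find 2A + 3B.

First 2A:
Repeated addition: build up to 2A.
2A: tangent at (10, 3): λ = (3·10² + 7)/(2·3) ≡ 10/6. 6⁻¹ ≡ 2 (mod 11), so λ ≡ 10·2 ≡ 9.
  x = λ² - 10 - 10 = 81 - 20 ≡ 6; y = λ·(10 - 6) - 3 ≡ 0. → (6, 0)
2A = (6, 0).
Next 3B:
Repeated addition: build up to 3B.
2B: tangent at (1, 5): λ = (3·1² + 7)/(2·5) ≡ 10/10. 10⁻¹ ≡ 10 (mod 11), so λ ≡ 10·10 ≡ 1.
  x = λ² - 1 - 1 = 1 - 2 ≡ 10; y = λ·(1 - 10) - 5 ≡ 8. → (10, 8)
3B: (10, 8) + (1, 5). λ = (5 - 8)/(1 - 10) ≡ 8/2 mod 11. 2⁻¹ ≡ 6 (mod 11), so λ ≡ 4.
  x = λ² - 10 - 1 = 16 - 11 ≡ 5; y = λ·(10 - 5) - 8 ≡ 1. → (5, 1)
3B = (5, 1).
Finally 2A + 3B:
(6, 0) + (5, 1). λ = (1 - 0)/(5 - 6) ≡ 1/10 mod 11. 10⁻¹ ≡ 10 (mod 11) since 10·10 = 100 ≡ 1, so λ ≡ 10.
  x = λ² - 6 - 5 = 100 - 11 ≡ 1; y = λ·(6 - 1) - 0 ≡ 6. → (1, 6)

(1, 6)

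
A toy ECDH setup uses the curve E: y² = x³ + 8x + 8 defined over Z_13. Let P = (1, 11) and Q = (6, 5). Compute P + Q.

(1, 11) + (6, 5). λ = (5 - 11)/(6 - 1) ≡ 7/5 mod 13. 5⁻¹ ≡ 8 (mod 13) since 5·8 = 40 ≡ 1, so λ ≡ 4.
  x = λ² - 1 - 6 = 16 - 7 ≡ 9; y = λ·(1 - 9) - 11 ≡ 9. → (9, 9)

(9, 9)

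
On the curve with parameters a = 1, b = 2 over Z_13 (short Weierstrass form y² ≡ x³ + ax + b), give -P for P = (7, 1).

-(7, 1) = (7, -1 mod 13) = (7, 12).

(7, 12)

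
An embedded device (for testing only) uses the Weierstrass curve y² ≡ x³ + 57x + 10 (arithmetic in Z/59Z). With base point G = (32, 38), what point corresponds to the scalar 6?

Repeated addition: build up to 6G.
2G: tangent at (32, 38): λ = (3·32² + 57)/(2·38) ≡ 2/17. 17⁻¹ ≡ 7 (mod 59), so λ ≡ 2·7 ≡ 14.
  x = λ² - 32 - 32 = 196 - 64 ≡ 14; y = λ·(32 - 14) - 38 ≡ 37. → (14, 37)
3G: (14, 37) + (32, 38). λ = (38 - 37)/(32 - 14) ≡ 1/18 mod 59. 18⁻¹ ≡ 23 (mod 59), so λ ≡ 23.
  x = λ² - 14 - 32 = 529 - 46 ≡ 11; y = λ·(14 - 11) - 37 ≡ 32. → (11, 32)
4G: (11, 32) + (32, 38). λ = (38 - 32)/(32 - 11) ≡ 6/21 mod 59. 21⁻¹ ≡ 45 (mod 59) since 21·45 = 945 ≡ 1, so λ ≡ 34.
  x = λ² - 11 - 32 = 1156 - 43 ≡ 51; y = λ·(11 - 51) - 32 ≡ 24. → (51, 24)
5G: (51, 24) + (32, 38). λ = (38 - 24)/(32 - 51) ≡ 14/40 mod 59. 40⁻¹ ≡ 31 (mod 59) since 40·31 = 1240 ≡ 1, so λ ≡ 21.
  x = λ² - 51 - 32 = 441 - 83 ≡ 4; y = λ·(51 - 4) - 24 ≡ 19. → (4, 19)
6G: (4, 19) + (32, 38). λ = (38 - 19)/(32 - 4) ≡ 19/28 mod 59. 28⁻¹ ≡ 19 (mod 59), so λ ≡ 7.
  x = λ² - 4 - 32 = 49 - 36 ≡ 13; y = λ·(4 - 13) - 19 ≡ 36. → (13, 36)

(13, 36)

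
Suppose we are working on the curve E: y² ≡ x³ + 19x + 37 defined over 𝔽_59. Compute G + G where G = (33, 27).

(39, 34)

tangent at (33, 27): λ = (3·33² + 19)/(2·27) ≡ 41/54. 54⁻¹ ≡ 47 (mod 59), so λ ≡ 41·47 ≡ 39.
  x = λ² - 33 - 33 = 1521 - 66 ≡ 39; y = λ·(33 - 39) - 27 ≡ 34. → (39, 34)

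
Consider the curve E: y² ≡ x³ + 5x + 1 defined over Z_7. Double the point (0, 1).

tangent at (0, 1): λ = (3·0² + 5)/(2·1) ≡ 5/2. 2⁻¹ ≡ 4 (mod 7), so λ ≡ 5·4 ≡ 6.
  x = λ² - 0 - 0 = 36 - 0 ≡ 1; y = λ·(0 - 1) - 1 ≡ 0. → (1, 0)

(1, 0)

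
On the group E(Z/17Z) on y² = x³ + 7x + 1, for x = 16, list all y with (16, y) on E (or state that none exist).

x³ + 7x + 1 = 4209 ≡ 10 (mod 17).
10 is a non-residue mod 17; no y exists.

none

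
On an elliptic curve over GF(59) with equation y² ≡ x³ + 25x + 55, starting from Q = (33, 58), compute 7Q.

(44, 50)

Repeated addition: build up to 7Q.
2Q: tangent at (33, 58): λ = (3·33² + 25)/(2·58) ≡ 47/57. 57⁻¹ ≡ 29 (mod 59) since 57·29 = 1653 ≡ 1, so λ ≡ 47·29 ≡ 6.
  x = λ² - 33 - 33 = 36 - 66 ≡ 29; y = λ·(33 - 29) - 58 ≡ 25. → (29, 25)
3Q: (29, 25) + (33, 58). λ = (58 - 25)/(33 - 29) ≡ 33/4 mod 59. 4⁻¹ ≡ 15 (mod 59), so λ ≡ 23.
  x = λ² - 29 - 33 = 529 - 62 ≡ 54; y = λ·(29 - 54) - 25 ≡ 49. → (54, 49)
4Q: (54, 49) + (33, 58). λ = (58 - 49)/(33 - 54) ≡ 9/38 mod 59. 38⁻¹ ≡ 14 (mod 59), so λ ≡ 8.
  x = λ² - 54 - 33 = 64 - 87 ≡ 36; y = λ·(54 - 36) - 49 ≡ 36. → (36, 36)
5Q: (36, 36) + (33, 58). λ = (58 - 36)/(33 - 36) ≡ 22/56 mod 59. 56⁻¹ ≡ 39 (mod 59) since 56·39 = 2184 ≡ 1, so λ ≡ 32.
  x = λ² - 36 - 33 = 1024 - 69 ≡ 11; y = λ·(36 - 11) - 36 ≡ 56. → (11, 56)
6Q: (11, 56) + (33, 58). λ = (58 - 56)/(33 - 11) ≡ 2/22 mod 59. 22⁻¹ ≡ 51 (mod 59), so λ ≡ 43.
  x = λ² - 11 - 33 = 1849 - 44 ≡ 35; y = λ·(11 - 35) - 56 ≡ 33. → (35, 33)
7Q: (35, 33) + (33, 58). λ = (58 - 33)/(33 - 35) ≡ 25/57 mod 59. 57⁻¹ ≡ 29 (mod 59) since 57·29 = 1653 ≡ 1, so λ ≡ 17.
  x = λ² - 35 - 33 = 289 - 68 ≡ 44; y = λ·(35 - 44) - 33 ≡ 50. → (44, 50)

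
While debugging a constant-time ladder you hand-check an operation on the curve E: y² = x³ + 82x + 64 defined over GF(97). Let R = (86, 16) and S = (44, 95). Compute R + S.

(86, 16) + (44, 95). λ = (95 - 16)/(44 - 86) ≡ 79/55 mod 97. 55⁻¹ ≡ 30 (mod 97), so λ ≡ 42.
  x = λ² - 86 - 44 = 1764 - 130 ≡ 82; y = λ·(86 - 82) - 16 ≡ 55. → (82, 55)

(82, 55)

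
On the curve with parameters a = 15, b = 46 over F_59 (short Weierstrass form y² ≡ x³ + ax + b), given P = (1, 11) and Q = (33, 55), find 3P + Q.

(53, 25)

First 3P:
Repeated addition: build up to 3P.
2P: tangent at (1, 11): λ = (3·1² + 15)/(2·11) ≡ 18/22. 22⁻¹ ≡ 51 (mod 59) since 22·51 = 1122 ≡ 1, so λ ≡ 18·51 ≡ 33.
  x = λ² - 1 - 1 = 1089 - 2 ≡ 25; y = λ·(1 - 25) - 11 ≡ 23. → (25, 23)
3P: (25, 23) + (1, 11). λ = (11 - 23)/(1 - 25) ≡ 47/35 mod 59. 35⁻¹ ≡ 27 (mod 59) since 35·27 = 945 ≡ 1, so λ ≡ 30.
  x = λ² - 25 - 1 = 900 - 26 ≡ 48; y = λ·(25 - 48) - 23 ≡ 54. → (48, 54)
3P = (48, 54).
Finally 3P + Q:
(48, 54) + (33, 55). λ = (55 - 54)/(33 - 48) ≡ 1/44 mod 59. 44⁻¹ ≡ 55 (mod 59) since 44·55 = 2420 ≡ 1, so λ ≡ 55.
  x = λ² - 48 - 33 = 3025 - 81 ≡ 53; y = λ·(48 - 53) - 54 ≡ 25. → (53, 25)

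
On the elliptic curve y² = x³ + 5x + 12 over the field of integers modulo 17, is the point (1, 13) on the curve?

y² = 13² ≡ 16; x³ + 5x + 12 = 18 ≡ 1 (mod 17). 16 ≠ 1.

no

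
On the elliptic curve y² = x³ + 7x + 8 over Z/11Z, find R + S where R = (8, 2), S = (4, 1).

(8, 9)

(8, 2) + (4, 1). λ = (1 - 2)/(4 - 8) ≡ 10/7 mod 11. 7⁻¹ ≡ 8 (mod 11), so λ ≡ 3.
  x = λ² - 8 - 4 = 9 - 12 ≡ 8; y = λ·(8 - 8) - 2 ≡ 9. → (8, 9)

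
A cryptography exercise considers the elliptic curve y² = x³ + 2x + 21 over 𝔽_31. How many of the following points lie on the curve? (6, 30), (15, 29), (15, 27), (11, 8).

2

(6, 30): 30² ≡ 1, rhs ≡ 1 → on.
(15, 29): 29² ≡ 4, rhs ≡ 16 → off.
(15, 27): 27² ≡ 16, rhs ≡ 16 → on.
(11, 8): 8² ≡ 2, rhs ≡ 10 → off.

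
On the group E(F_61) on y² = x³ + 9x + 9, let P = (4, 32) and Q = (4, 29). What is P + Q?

The two points share x = 4 and their y-coordinates satisfy 32 + 29 ≡ 0 (mod 61), so they are inverses. Their sum is 𝒪.

O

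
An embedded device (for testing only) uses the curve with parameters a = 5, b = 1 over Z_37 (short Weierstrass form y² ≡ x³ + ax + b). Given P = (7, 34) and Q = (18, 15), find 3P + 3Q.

(30, 17)

First 3P:
Repeated addition: build up to 3P.
2P: tangent at (7, 34): λ = (3·7² + 5)/(2·34) ≡ 4/31. 31⁻¹ ≡ 6 (mod 37), so λ ≡ 4·6 ≡ 24.
  x = λ² - 7 - 7 = 576 - 14 ≡ 7; y = λ·(7 - 7) - 34 ≡ 3. → (7, 3)
3P: (7, 3) + (7, 34): same x and y₁ ≡ -y₂, so the sum is O.
3P = O.
Next 3Q:
Repeated addition: build up to 3Q.
2Q: tangent at (18, 15): λ = (3·18² + 5)/(2·15) ≡ 15/30. 30⁻¹ ≡ 21 (mod 37), so λ ≡ 15·21 ≡ 19.
  x = λ² - 18 - 18 = 361 - 36 ≡ 29; y = λ·(18 - 29) - 15 ≡ 35. → (29, 35)
3Q: (29, 35) + (18, 15). λ = (15 - 35)/(18 - 29) ≡ 17/26 mod 37. 26⁻¹ ≡ 10 (mod 37), so λ ≡ 22.
  x = λ² - 29 - 18 = 484 - 47 ≡ 30; y = λ·(29 - 30) - 35 ≡ 17. → (30, 17)
3Q = (30, 17).
Finally 3P + 3Q:
O + (30, 17) = (30, 17) (identity).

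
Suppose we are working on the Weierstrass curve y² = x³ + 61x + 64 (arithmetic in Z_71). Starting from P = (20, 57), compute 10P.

Double-and-add on 10 = (1010)₂. Start with P = (20, 57) for the leading 1-bit.
double: tangent at (20, 57): λ = (3·20² + 61)/(2·57) ≡ 54/43. 43⁻¹ ≡ 38 (mod 71) since 43·38 = 1634 ≡ 1, so λ ≡ 54·38 ≡ 64.
  x = λ² - 20 - 20 = 4096 - 40 ≡ 9; y = λ·(20 - 9) - 57 ≡ 8. → (9, 8)
double: tangent at (9, 8): λ = (3·9² + 61)/(2·8) ≡ 20/16. 16⁻¹ ≡ 40 (mod 71), so λ ≡ 20·40 ≡ 19.
  x = λ² - 9 - 9 = 361 - 18 ≡ 59; y = λ·(9 - 59) - 8 ≡ 36. → (59, 36)
add P: (59, 36) + (20, 57). λ = (57 - 36)/(20 - 59) ≡ 21/32 mod 71. 32⁻¹ ≡ 20 (mod 71) since 32·20 = 640 ≡ 1, so λ ≡ 65.
  x = λ² - 59 - 20 = 4225 - 79 ≡ 28; y = λ·(59 - 28) - 36 ≡ 62. → (28, 62)
double: tangent at (28, 62): λ = (3·28² + 61)/(2·62) ≡ 70/53. 53⁻¹ ≡ 67 (mod 71), so λ ≡ 70·67 ≡ 4.
  x = λ² - 28 - 28 = 16 - 56 ≡ 31; y = λ·(28 - 31) - 62 ≡ 68. → (31, 68)

(31, 68)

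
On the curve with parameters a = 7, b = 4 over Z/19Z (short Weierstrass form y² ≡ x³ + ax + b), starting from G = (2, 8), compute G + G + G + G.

Double-and-add on 4 = (100)₂. Start with G = (2, 8) for the leading 1-bit.
double: tangent at (2, 8): λ = (3·2² + 7)/(2·8) ≡ 0/16. 16⁻¹ ≡ 6 (mod 19), so λ ≡ 0·6 ≡ 0.
  x = λ² - 2 - 2 = 0 - 4 ≡ 15; y = λ·(2 - 15) - 8 ≡ 11. → (15, 11)
double: tangent at (15, 11): λ = (3·15² + 7)/(2·11) ≡ 17/3. 3⁻¹ ≡ 13 (mod 19) since 3·13 = 39 ≡ 1, so λ ≡ 17·13 ≡ 12.
  x = λ² - 15 - 15 = 144 - 30 ≡ 0; y = λ·(15 - 0) - 11 ≡ 17. → (0, 17)

(0, 17)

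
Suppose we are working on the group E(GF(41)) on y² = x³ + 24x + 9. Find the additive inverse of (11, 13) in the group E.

-(11, 13) = (11, -13 mod 41) = (11, 28).

(11, 28)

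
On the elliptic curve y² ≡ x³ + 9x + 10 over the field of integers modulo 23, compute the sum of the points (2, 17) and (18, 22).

(19, 5)

(2, 17) + (18, 22). λ = (22 - 17)/(18 - 2) ≡ 5/16 mod 23. 16⁻¹ ≡ 13 (mod 23), so λ ≡ 19.
  x = λ² - 2 - 18 = 361 - 20 ≡ 19; y = λ·(2 - 19) - 17 ≡ 5. → (19, 5)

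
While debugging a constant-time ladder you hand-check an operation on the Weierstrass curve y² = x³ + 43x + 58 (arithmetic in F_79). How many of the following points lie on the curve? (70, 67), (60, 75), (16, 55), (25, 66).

(70, 67): 67² ≡ 65, rhs ≡ 48 → off.
(60, 75): 75² ≡ 16, rhs ≡ 45 → off.
(16, 55): 55² ≡ 23, rhs ≡ 23 → on.
(25, 66): 66² ≡ 11, rhs ≡ 10 → off.

1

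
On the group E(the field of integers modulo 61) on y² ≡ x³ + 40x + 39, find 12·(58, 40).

Write Q = (58, 40).
Double-and-add on 12 = (1100)₂. Start with Q = (58, 40) for the leading 1-bit.
double: tangent at (58, 40): λ = (3·58² + 40)/(2·40) ≡ 6/19. 19⁻¹ ≡ 45 (mod 61), so λ ≡ 6·45 ≡ 26.
  x = λ² - 58 - 58 = 676 - 116 ≡ 11; y = λ·(58 - 11) - 40 ≡ 23. → (11, 23)
add Q: (11, 23) + (58, 40). λ = (40 - 23)/(58 - 11) ≡ 17/47 mod 61. 47⁻¹ ≡ 13 (mod 61) since 47·13 = 611 ≡ 1, so λ ≡ 38.
  x = λ² - 11 - 58 = 1444 - 69 ≡ 33; y = λ·(11 - 33) - 23 ≡ 56. → (33, 56)
double: tangent at (33, 56): λ = (3·33² + 40)/(2·56) ≡ 13/51. 51⁻¹ ≡ 6 (mod 61), so λ ≡ 13·6 ≡ 17.
  x = λ² - 33 - 33 = 289 - 66 ≡ 40; y = λ·(33 - 40) - 56 ≡ 8. → (40, 8)
double: tangent at (40, 8): λ = (3·40² + 40)/(2·8) ≡ 21/16. 16⁻¹ ≡ 42 (mod 61) since 16·42 = 672 ≡ 1, so λ ≡ 21·42 ≡ 28.
  x = λ² - 40 - 40 = 784 - 80 ≡ 33; y = λ·(40 - 33) - 8 ≡ 5. → (33, 5)

(33, 5)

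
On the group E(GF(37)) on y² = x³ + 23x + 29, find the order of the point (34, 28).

10

2P: tangent at (34, 28): λ = (3·34² + 23)/(2·28) ≡ 13/19. 19⁻¹ ≡ 2 (mod 37), so λ ≡ 13·2 ≡ 26.
  x = λ² - 34 - 34 = 676 - 68 ≡ 16; y = λ·(34 - 16) - 28 ≡ 33. → (16, 33)
3P: (16, 33) + (34, 28). λ = (28 - 33)/(34 - 16) ≡ 32/18 mod 37. 18⁻¹ ≡ 35 (mod 37), so λ ≡ 10.
  x = λ² - 16 - 34 = 100 - 50 ≡ 13; y = λ·(16 - 13) - 33 ≡ 34. → (13, 34)
4P: (13, 34) + (34, 28). λ = (28 - 34)/(34 - 13) ≡ 31/21 mod 37. 21⁻¹ ≡ 30 (mod 37), so λ ≡ 5.
  x = λ² - 13 - 34 = 25 - 47 ≡ 15; y = λ·(13 - 15) - 34 ≡ 30. → (15, 30)
5P: (15, 30) + (34, 28). λ = (28 - 30)/(34 - 15) ≡ 35/19 mod 37. 19⁻¹ ≡ 2 (mod 37), so λ ≡ 33.
  x = λ² - 15 - 34 = 1089 - 49 ≡ 4; y = λ·(15 - 4) - 30 ≡ 0. → (4, 0)
6P: (4, 0) + (34, 28). λ = (28 - 0)/(34 - 4) ≡ 28/30 mod 37. 30⁻¹ ≡ 21 (mod 37) since 30·21 = 630 ≡ 1, so λ ≡ 33.
  x = λ² - 4 - 34 = 1089 - 38 ≡ 15; y = λ·(4 - 15) - 0 ≡ 7. → (15, 7)
7P: (15, 7) + (34, 28). λ = (28 - 7)/(34 - 15) ≡ 21/19 mod 37. 19⁻¹ ≡ 2 (mod 37) since 19·2 = 38 ≡ 1, so λ ≡ 5.
  x = λ² - 15 - 34 = 25 - 49 ≡ 13; y = λ·(15 - 13) - 7 ≡ 3. → (13, 3)
8P: (13, 3) + (34, 28). λ = (28 - 3)/(34 - 13) ≡ 25/21 mod 37. 21⁻¹ ≡ 30 (mod 37), so λ ≡ 10.
  x = λ² - 13 - 34 = 100 - 47 ≡ 16; y = λ·(13 - 16) - 3 ≡ 4. → (16, 4)
9P: (16, 4) + (34, 28). λ = (28 - 4)/(34 - 16) ≡ 24/18 mod 37. 18⁻¹ ≡ 35 (mod 37), so λ ≡ 26.
  x = λ² - 16 - 34 = 676 - 50 ≡ 34; y = λ·(16 - 34) - 4 ≡ 9. → (34, 9)
10P: (34, 9) + (34, 28): same x and y₁ ≡ -y₂, so the sum is 𝒪.
10P = 𝒪, so the order is 10.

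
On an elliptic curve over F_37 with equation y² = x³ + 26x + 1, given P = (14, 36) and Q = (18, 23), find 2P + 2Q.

First 2P:
Repeated addition: build up to 2P.
2P: tangent at (14, 36): λ = (3·14² + 26)/(2·36) ≡ 22/35. 35⁻¹ ≡ 18 (mod 37) since 35·18 = 630 ≡ 1, so λ ≡ 22·18 ≡ 26.
  x = λ² - 14 - 14 = 676 - 28 ≡ 19; y = λ·(14 - 19) - 36 ≡ 19. → (19, 19)
2P = (19, 19).
Next 2Q:
Repeated addition: build up to 2Q.
2Q: tangent at (18, 23): λ = (3·18² + 26)/(2·23) ≡ 36/9. 9⁻¹ ≡ 33 (mod 37), so λ ≡ 36·33 ≡ 4.
  x = λ² - 18 - 18 = 16 - 36 ≡ 17; y = λ·(18 - 17) - 23 ≡ 18. → (17, 18)
2Q = (17, 18).
Finally 2P + 2Q:
(19, 19) + (17, 18). λ = (18 - 19)/(17 - 19) ≡ 36/35 mod 37. 35⁻¹ ≡ 18 (mod 37) since 35·18 = 630 ≡ 1, so λ ≡ 19.
  x = λ² - 19 - 17 = 361 - 36 ≡ 29; y = λ·(19 - 29) - 19 ≡ 13. → (29, 13)

(29, 13)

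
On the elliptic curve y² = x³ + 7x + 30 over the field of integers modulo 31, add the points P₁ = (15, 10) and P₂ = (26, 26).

(8, 3)

(15, 10) + (26, 26). λ = (26 - 10)/(26 - 15) ≡ 16/11 mod 31. 11⁻¹ ≡ 17 (mod 31), so λ ≡ 24.
  x = λ² - 15 - 26 = 576 - 41 ≡ 8; y = λ·(15 - 8) - 10 ≡ 3. → (8, 3)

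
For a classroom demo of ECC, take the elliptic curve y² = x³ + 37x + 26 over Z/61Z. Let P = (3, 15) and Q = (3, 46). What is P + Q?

O

The two points share x = 3 and their y-coordinates satisfy 15 + 46 ≡ 0 (mod 61), so they are inverses. Their sum is O.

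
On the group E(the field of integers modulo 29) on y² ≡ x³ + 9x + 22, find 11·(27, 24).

(16, 17)

Write G = (27, 24).
Repeated addition: build up to 11G.
2G: tangent at (27, 24): λ = (3·27² + 9)/(2·24) ≡ 21/19. 19⁻¹ ≡ 26 (mod 29) since 19·26 = 494 ≡ 1, so λ ≡ 21·26 ≡ 24.
  x = λ² - 27 - 27 = 576 - 54 ≡ 0; y = λ·(27 - 0) - 24 ≡ 15. → (0, 15)
3G: (0, 15) + (27, 24). λ = (24 - 15)/(27 - 0) ≡ 9/27 mod 29. 27⁻¹ ≡ 14 (mod 29) since 27·14 = 378 ≡ 1, so λ ≡ 10.
  x = λ² - 0 - 27 = 100 - 27 ≡ 15; y = λ·(0 - 15) - 15 ≡ 9. → (15, 9)
4G: (15, 9) + (27, 24). λ = (24 - 9)/(27 - 15) ≡ 15/12 mod 29. 12⁻¹ ≡ 17 (mod 29), so λ ≡ 23.
  x = λ² - 15 - 27 = 529 - 42 ≡ 23; y = λ·(15 - 23) - 9 ≡ 10. → (23, 10)
5G: (23, 10) + (27, 24). λ = (24 - 10)/(27 - 23) ≡ 14/4 mod 29. 4⁻¹ ≡ 22 (mod 29) since 4·22 = 88 ≡ 1, so λ ≡ 18.
  x = λ² - 23 - 27 = 324 - 50 ≡ 13; y = λ·(23 - 13) - 10 ≡ 25. → (13, 25)
6G: (13, 25) + (27, 24). λ = (24 - 25)/(27 - 13) ≡ 28/14 mod 29. 14⁻¹ ≡ 27 (mod 29), so λ ≡ 2.
  x = λ² - 13 - 27 = 4 - 40 ≡ 22; y = λ·(13 - 22) - 25 ≡ 15. → (22, 15)
7G: (22, 15) + (27, 24). λ = (24 - 15)/(27 - 22) ≡ 9/5 mod 29. 5⁻¹ ≡ 6 (mod 29), so λ ≡ 25.
  x = λ² - 22 - 27 = 625 - 49 ≡ 25; y = λ·(22 - 25) - 15 ≡ 26. → (25, 26)
8G: (25, 26) + (27, 24). λ = (24 - 26)/(27 - 25) ≡ 27/2 mod 29. 2⁻¹ ≡ 15 (mod 29), so λ ≡ 28.
  x = λ² - 25 - 27 = 784 - 52 ≡ 7; y = λ·(25 - 7) - 26 ≡ 14. → (7, 14)
9G: (7, 14) + (27, 24). λ = (24 - 14)/(27 - 7) ≡ 10/20 mod 29. 20⁻¹ ≡ 16 (mod 29), so λ ≡ 15.
  x = λ² - 7 - 27 = 225 - 34 ≡ 17; y = λ·(7 - 17) - 14 ≡ 10. → (17, 10)
10G: (17, 10) + (27, 24). λ = (24 - 10)/(27 - 17) ≡ 14/10 mod 29. 10⁻¹ ≡ 3 (mod 29), so λ ≡ 13.
  x = λ² - 17 - 27 = 169 - 44 ≡ 9; y = λ·(17 - 9) - 10 ≡ 7. → (9, 7)
11G: (9, 7) + (27, 24). λ = (24 - 7)/(27 - 9) ≡ 17/18 mod 29. 18⁻¹ ≡ 21 (mod 29) since 18·21 = 378 ≡ 1, so λ ≡ 9.
  x = λ² - 9 - 27 = 81 - 36 ≡ 16; y = λ·(9 - 16) - 7 ≡ 17. → (16, 17)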